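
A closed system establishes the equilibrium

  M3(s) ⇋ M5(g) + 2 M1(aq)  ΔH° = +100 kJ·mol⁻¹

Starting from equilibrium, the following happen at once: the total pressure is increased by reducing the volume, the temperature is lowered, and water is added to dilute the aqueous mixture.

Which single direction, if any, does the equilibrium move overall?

cannot be determined

Gas moles: reactants 0, products 1 (Δn_gas = +1). Compression shifts the system toward the side with fewer moles of gas — to the left.
The forward reaction is endothermic. Lowering T favours the exothermic direction — shift to the left.
Dilution lowers every aqueous concentration by the same factor. Δn_aq = 2 − 0 = +2, so the system shifts toward the side with more dissolved moles — to the right.
The individual effects push in opposite directions; without quantitative information the net direction cannot be determined.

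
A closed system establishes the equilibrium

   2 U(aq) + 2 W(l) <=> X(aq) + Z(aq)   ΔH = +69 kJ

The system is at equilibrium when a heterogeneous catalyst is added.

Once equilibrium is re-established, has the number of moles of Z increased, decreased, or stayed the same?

A catalyst speeds both forward and reverse rates equally; it changes neither Q nor K — no shift from this change.
No net shift occurs, so the amount of Z is unchanged.

unchanged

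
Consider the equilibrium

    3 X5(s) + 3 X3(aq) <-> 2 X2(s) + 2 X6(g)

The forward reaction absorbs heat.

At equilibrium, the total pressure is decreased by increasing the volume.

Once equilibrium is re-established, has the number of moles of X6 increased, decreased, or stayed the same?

Gas moles: reactants 0, products 2 (Δn_gas = +2). Expansion shifts the system toward the side with more moles of gas — to the right.
The net shift is to the right. X6 is a product, so its amount increases.

increases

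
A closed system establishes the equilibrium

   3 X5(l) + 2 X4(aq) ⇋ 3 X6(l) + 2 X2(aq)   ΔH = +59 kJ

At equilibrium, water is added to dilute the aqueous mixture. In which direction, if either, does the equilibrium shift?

Dilution scales every aqueous concentration by the same factor. Δn_aq = 2 − 2 = 0, so Q is unchanged — no shift.

no shift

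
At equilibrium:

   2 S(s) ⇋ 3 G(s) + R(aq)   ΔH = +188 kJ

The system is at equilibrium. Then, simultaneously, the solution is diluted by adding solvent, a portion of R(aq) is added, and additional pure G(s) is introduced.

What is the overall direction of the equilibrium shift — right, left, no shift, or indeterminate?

Dilution lowers every aqueous concentration by the same factor. Δn_aq = 1 − 0 = +1, so the system shifts toward the side with more dissolved moles — to the right.
Adding R (aq), a product, drives the reaction to the left.
G is a pure solid; its activity is 1 regardless of amount, so Q is unaffected — no shift from this change.
The individual effects push in opposite directions; without quantitative information the net direction cannot be determined.

cannot be determined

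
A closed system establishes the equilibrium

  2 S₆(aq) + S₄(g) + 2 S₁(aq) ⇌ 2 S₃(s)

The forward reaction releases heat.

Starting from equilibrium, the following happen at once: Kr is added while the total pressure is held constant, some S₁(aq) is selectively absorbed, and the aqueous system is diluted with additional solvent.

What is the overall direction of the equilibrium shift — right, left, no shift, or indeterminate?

Adding inert gas at constant total pressure expands the volume and lowers every reacting partial pressure. With Δn_gas = 0 − 1 = -1, Q moves away from K toward the side with fewer gas moles, so the system shifts toward the side with more gas moles — to the left.
Removing S₁ (aq), a reactant, drives the reaction to the left.
Dilution lowers every aqueous concentration by the same factor. Δn_aq = 0 − 4 = -4, so the system shifts toward the side with more dissolved moles — to the left.
All effects act in the same direction — net shift to the left.

left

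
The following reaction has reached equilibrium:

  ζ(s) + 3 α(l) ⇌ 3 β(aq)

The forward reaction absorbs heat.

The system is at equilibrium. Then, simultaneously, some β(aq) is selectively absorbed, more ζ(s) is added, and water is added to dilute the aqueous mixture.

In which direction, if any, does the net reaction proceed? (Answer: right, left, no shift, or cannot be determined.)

Removing β (aq), a product, drives the reaction to the right.
ζ is a pure solid; its activity is 1 regardless of amount, so Q is unaffected — no shift from this change.
Dilution lowers every aqueous concentration by the same factor. Δn_aq = 3 − 0 = +3, so the system shifts toward the side with more dissolved moles — to the right.
Only the nonzero effect(s) matter; the net shift is to the right.

right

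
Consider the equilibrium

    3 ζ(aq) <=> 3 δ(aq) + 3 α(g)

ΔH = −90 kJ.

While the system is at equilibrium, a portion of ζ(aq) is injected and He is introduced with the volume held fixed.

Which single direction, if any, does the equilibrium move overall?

right

Adding ζ (aq), a reactant, drives the reaction to the right.
At constant volume, adding an inert gas leaves every reacting species' partial pressure unchanged, so Q is unchanged — no shift from this change.
Only the nonzero effect(s) matter; the net shift is to the right.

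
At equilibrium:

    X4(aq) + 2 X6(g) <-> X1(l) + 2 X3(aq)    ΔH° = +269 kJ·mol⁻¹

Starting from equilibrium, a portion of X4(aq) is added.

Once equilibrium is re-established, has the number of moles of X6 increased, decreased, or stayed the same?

decreases

Adding X4 (aq), a reactant, drives the reaction to the right.
The net shift is to the right. X6 is a reactant, so its amount decreases.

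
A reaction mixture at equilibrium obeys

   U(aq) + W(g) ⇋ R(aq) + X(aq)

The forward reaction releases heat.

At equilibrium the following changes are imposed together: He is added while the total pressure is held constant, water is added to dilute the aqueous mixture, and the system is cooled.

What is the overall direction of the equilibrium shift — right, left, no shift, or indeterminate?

cannot be determined

Adding inert gas at constant total pressure expands the volume and lowers every reacting partial pressure. With Δn_gas = 0 − 1 = -1, Q moves away from K toward the side with fewer gas moles, so the system shifts toward the side with more gas moles — to the left.
Dilution lowers every aqueous concentration by the same factor. Δn_aq = 2 − 1 = +1, so the system shifts toward the side with more dissolved moles — to the right.
The forward reaction is exothermic. Lowering T favours the exothermic direction — shift to the right.
The individual effects push in opposite directions; without quantitative information the net direction cannot be determined.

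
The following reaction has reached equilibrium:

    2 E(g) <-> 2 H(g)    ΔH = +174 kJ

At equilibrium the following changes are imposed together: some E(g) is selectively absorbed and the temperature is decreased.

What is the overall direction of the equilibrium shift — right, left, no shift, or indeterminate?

Removing E (g), a reactant, drives the reaction to the left.
The forward reaction is endothermic. Lowering T favours the exothermic direction — shift to the left.
All effects act in the same direction — net shift to the left.

left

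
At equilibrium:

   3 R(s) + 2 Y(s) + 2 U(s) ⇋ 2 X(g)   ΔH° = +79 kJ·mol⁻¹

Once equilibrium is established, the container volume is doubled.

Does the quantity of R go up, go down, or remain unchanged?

decreases

Gas moles: reactants 0, products 2 (Δn_gas = +2). Expansion shifts the system toward the side with more moles of gas — to the right.
The net shift is to the right. R is a reactant, so its amount decreases.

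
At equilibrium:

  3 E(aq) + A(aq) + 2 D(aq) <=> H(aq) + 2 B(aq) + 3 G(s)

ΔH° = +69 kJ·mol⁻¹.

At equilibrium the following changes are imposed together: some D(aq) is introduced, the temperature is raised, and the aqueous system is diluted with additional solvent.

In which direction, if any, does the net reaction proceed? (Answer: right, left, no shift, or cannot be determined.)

cannot be determined

Adding D (aq), a reactant, drives the reaction to the right.
The forward reaction is endothermic. Raising T favours the endothermic direction — shift to the right.
Dilution lowers every aqueous concentration by the same factor. Δn_aq = 3 − 6 = -3, so the system shifts toward the side with more dissolved moles — to the left.
The individual effects push in opposite directions; without quantitative information the net direction cannot be determined.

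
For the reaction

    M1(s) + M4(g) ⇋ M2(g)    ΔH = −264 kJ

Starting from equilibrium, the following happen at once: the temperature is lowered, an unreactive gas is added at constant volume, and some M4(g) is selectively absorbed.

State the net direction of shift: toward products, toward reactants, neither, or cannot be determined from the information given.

cannot be determined

The forward reaction is exothermic. Lowering T favours the exothermic direction — shift to the right.
At constant volume, adding an inert gas leaves every reacting species' partial pressure unchanged, so Q is unchanged — no shift from this change.
Removing M4 (g), a reactant, drives the reaction to the left.
The individual effects push in opposite directions; without quantitative information the net direction cannot be determined.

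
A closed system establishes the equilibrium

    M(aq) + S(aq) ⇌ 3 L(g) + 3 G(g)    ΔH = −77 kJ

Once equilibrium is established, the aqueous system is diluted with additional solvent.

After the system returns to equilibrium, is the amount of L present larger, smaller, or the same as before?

Dilution lowers every aqueous concentration by the same factor. Δn_aq = 0 − 2 = -2, so the system shifts toward the side with more dissolved moles — to the left.
The net shift is to the left. L is a product, so its amount decreases.

decreases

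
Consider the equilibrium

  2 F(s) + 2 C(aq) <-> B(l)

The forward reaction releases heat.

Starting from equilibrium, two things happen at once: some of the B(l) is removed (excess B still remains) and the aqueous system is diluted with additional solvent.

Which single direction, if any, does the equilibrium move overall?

left

B is a pure liquid; its activity is 1 regardless of amount, so Q is unaffected — no shift from this change.
Dilution lowers every aqueous concentration by the same factor. Δn_aq = 0 − 2 = -2, so the system shifts toward the side with more dissolved moles — to the left.
Only the nonzero effect(s) matter; the net shift is to the left.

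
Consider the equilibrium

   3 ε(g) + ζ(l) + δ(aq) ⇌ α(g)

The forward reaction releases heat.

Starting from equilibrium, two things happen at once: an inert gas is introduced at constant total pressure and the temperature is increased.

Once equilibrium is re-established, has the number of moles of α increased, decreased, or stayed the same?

Adding inert gas at constant total pressure expands the volume and lowers every reacting partial pressure. With Δn_gas = 1 − 3 = -2, Q moves away from K toward the side with fewer gas moles, so the system shifts toward the side with more gas moles — to the left.
The forward reaction is exothermic. Raising T favours the endothermic direction — shift to the left.
The net shift is to the left. α is a product, so its amount decreases.

decreases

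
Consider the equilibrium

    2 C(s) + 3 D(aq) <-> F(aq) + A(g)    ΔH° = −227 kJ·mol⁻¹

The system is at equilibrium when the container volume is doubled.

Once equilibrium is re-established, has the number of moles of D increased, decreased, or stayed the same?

decreases

Gas moles: reactants 0, products 1 (Δn_gas = +1). Expansion shifts the system toward the side with more moles of gas — to the right.
The net shift is to the right. D is a reactant, so its amount decreases.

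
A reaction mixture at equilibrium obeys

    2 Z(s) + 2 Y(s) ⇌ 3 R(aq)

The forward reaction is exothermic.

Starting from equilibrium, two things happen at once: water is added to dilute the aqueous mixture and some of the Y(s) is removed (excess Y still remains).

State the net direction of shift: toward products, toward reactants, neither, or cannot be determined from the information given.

Dilution lowers every aqueous concentration by the same factor. Δn_aq = 3 − 0 = +3, so the system shifts toward the side with more dissolved moles — to the right.
Y is a pure solid; its activity is 1 regardless of amount, so Q is unaffected — no shift from this change.
Only the nonzero effect(s) matter; the net shift is to the right.

right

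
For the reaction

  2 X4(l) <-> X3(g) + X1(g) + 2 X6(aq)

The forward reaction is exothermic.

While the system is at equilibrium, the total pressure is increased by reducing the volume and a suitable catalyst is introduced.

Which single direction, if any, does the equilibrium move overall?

Gas moles: reactants 0, products 2 (Δn_gas = +2). Compression shifts the system toward the side with fewer moles of gas — to the left.
A catalyst speeds both forward and reverse rates equally; it changes neither Q nor K — no shift from this change.
Only the nonzero effect(s) matter; the net shift is to the left.

left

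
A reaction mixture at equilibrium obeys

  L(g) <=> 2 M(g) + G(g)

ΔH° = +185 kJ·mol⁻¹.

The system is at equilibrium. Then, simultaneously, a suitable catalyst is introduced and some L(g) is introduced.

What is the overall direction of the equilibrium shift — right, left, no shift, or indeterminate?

right

A catalyst speeds both forward and reverse rates equally; it changes neither Q nor K — no shift from this change.
Adding L (g), a reactant, drives the reaction to the right.
Only the nonzero effect(s) matter; the net shift is to the right.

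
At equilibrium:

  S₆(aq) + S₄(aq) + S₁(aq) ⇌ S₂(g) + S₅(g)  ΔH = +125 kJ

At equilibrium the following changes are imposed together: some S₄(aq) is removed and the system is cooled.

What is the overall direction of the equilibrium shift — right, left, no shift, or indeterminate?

Removing S₄ (aq), a reactant, drives the reaction to the left.
The forward reaction is endothermic. Lowering T favours the exothermic direction — shift to the left.
All effects act in the same direction — net shift to the left.

left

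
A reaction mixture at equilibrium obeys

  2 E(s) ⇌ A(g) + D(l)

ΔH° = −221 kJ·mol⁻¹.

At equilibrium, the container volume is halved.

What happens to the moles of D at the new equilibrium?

decreases

Gas moles: reactants 0, products 1 (Δn_gas = +1). Compression shifts the system toward the side with fewer moles of gas — to the left.
The net shift is to the left. D is a product, so its amount decreases.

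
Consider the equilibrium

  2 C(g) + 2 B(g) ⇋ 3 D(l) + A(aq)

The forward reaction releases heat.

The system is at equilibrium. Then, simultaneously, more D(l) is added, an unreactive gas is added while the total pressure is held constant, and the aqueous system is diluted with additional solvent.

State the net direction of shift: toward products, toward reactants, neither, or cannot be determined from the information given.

D is a pure liquid; its activity is 1 regardless of amount, so Q is unaffected — no shift from this change.
Adding inert gas at constant total pressure expands the volume and lowers every reacting partial pressure. With Δn_gas = 0 − 4 = -4, Q moves away from K toward the side with fewer gas moles, so the system shifts toward the side with more gas moles — to the left.
Dilution lowers every aqueous concentration by the same factor. Δn_aq = 1 − 0 = +1, so the system shifts toward the side with more dissolved moles — to the right.
The individual effects push in opposite directions; without quantitative information the net direction cannot be determined.

cannot be determined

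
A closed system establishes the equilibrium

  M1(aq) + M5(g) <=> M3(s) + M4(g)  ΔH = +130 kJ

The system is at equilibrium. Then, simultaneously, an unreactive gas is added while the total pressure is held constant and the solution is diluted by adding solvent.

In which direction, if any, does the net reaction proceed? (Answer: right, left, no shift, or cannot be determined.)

left

Adding inert gas at constant total pressure expands the volume, scaling every reacting partial pressure by the same factor. Δn_gas = 1 − 1 = 0, so Q is unchanged — no shift.
Dilution lowers every aqueous concentration by the same factor. Δn_aq = 0 − 1 = -1, so the system shifts toward the side with more dissolved moles — to the left.
Only the nonzero effect(s) matter; the net shift is to the left.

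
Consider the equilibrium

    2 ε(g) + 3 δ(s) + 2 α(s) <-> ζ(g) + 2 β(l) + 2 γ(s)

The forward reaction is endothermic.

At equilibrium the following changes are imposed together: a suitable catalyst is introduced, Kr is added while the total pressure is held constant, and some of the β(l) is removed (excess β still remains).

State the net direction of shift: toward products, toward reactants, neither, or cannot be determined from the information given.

A catalyst speeds both forward and reverse rates equally; it changes neither Q nor K — no shift from this change.
Adding inert gas at constant total pressure expands the volume and lowers every reacting partial pressure. With Δn_gas = 1 − 2 = -1, Q moves away from K toward the side with fewer gas moles, so the system shifts toward the side with more gas moles — to the left.
β is a pure liquid; its activity is 1 regardless of amount, so Q is unaffected — no shift from this change.
Only the nonzero effect(s) matter; the net shift is to the left.

left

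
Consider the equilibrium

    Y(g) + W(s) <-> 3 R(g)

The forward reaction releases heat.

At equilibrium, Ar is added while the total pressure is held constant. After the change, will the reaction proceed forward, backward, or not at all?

Adding inert gas at constant total pressure expands the volume and lowers every reacting partial pressure. With Δn_gas = 3 − 1 = +2, Q moves away from K toward the side with fewer gas moles, so the system shifts toward the side with more gas moles — to the right.

right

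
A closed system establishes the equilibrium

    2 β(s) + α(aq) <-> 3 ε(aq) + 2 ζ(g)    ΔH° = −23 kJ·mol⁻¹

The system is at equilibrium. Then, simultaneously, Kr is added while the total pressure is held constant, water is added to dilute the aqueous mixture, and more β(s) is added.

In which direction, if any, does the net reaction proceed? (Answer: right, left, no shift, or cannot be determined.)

Adding inert gas at constant total pressure expands the volume and lowers every reacting partial pressure. With Δn_gas = 2 − 0 = +2, Q moves away from K toward the side with fewer gas moles, so the system shifts toward the side with more gas moles — to the right.
Dilution lowers every aqueous concentration by the same factor. Δn_aq = 3 − 1 = +2, so the system shifts toward the side with more dissolved moles — to the right.
β is a pure solid; its activity is 1 regardless of amount, so Q is unaffected — no shift from this change.
Only the nonzero effect(s) matter; the net shift is to the right.

right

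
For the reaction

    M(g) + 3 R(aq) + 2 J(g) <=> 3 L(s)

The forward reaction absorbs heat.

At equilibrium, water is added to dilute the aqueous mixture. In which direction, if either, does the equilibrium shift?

Dilution lowers every aqueous concentration by the same factor. Δn_aq = 0 − 3 = -3, so the system shifts toward the side with more dissolved moles — to the left.

left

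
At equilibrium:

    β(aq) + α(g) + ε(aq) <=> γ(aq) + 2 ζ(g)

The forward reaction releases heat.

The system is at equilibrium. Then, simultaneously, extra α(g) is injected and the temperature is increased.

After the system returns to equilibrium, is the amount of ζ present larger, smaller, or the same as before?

cannot be determined

Adding α (g), a reactant, drives the reaction to the right.
The forward reaction is exothermic. Raising T favours the endothermic direction — shift to the left.
The two effects oppose each other, so the net shift — and hence the change in ζ — cannot be determined from the given information.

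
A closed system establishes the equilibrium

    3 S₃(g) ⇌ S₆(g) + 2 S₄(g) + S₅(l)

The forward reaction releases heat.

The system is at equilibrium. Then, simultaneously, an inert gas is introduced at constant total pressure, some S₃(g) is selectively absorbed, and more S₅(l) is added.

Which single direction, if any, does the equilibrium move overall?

left

Adding inert gas at constant total pressure expands the volume, scaling every reacting partial pressure by the same factor. Δn_gas = 3 − 3 = 0, so Q is unchanged — no shift.
Removing S₃ (g), a reactant, drives the reaction to the left.
S₅ is a pure liquid; its activity is 1 regardless of amount, so Q is unaffected — no shift from this change.
Only the nonzero effect(s) matter; the net shift is to the left.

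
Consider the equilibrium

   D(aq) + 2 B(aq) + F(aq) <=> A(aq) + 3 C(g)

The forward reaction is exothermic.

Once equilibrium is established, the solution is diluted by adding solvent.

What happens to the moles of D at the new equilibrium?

Dilution lowers every aqueous concentration by the same factor. Δn_aq = 1 − 4 = -3, so the system shifts toward the side with more dissolved moles — to the left.
The net shift is to the left. D is a reactant, so its amount increases.

increases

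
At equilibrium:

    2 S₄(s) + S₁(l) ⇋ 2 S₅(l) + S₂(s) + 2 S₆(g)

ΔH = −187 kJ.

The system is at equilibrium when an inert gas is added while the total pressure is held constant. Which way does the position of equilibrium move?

Adding inert gas at constant total pressure expands the volume and lowers every reacting partial pressure. With Δn_gas = 2 − 0 = +2, Q moves away from K toward the side with fewer gas moles, so the system shifts toward the side with more gas moles — to the right.

right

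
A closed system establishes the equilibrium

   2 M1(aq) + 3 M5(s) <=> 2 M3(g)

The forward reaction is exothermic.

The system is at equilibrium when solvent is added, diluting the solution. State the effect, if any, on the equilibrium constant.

The equilibrium constant depends only on temperature. This perturbation may move the position of equilibrium, but since T is unchanged, K itself is unchanged.

unchanged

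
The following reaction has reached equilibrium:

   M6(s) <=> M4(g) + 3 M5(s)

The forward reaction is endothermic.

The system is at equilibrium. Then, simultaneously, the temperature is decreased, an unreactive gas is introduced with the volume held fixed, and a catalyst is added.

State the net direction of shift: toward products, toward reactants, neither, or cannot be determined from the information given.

left

The forward reaction is endothermic. Lowering T favours the exothermic direction — shift to the left.
At constant volume, adding an inert gas leaves every reacting species' partial pressure unchanged, so Q is unchanged — no shift from this change.
A catalyst speeds both forward and reverse rates equally; it changes neither Q nor K — no shift from this change.
Only the nonzero effect(s) matter; the net shift is to the left.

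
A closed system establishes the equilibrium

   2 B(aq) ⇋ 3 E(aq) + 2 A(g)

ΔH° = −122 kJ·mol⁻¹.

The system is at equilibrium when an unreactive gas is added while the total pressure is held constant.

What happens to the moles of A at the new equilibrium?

Adding inert gas at constant total pressure expands the volume and lowers every reacting partial pressure. With Δn_gas = 2 − 0 = +2, Q moves away from K toward the side with fewer gas moles, so the system shifts toward the side with more gas moles — to the right.
The net shift is to the right. A is a product, so its amount increases.

increases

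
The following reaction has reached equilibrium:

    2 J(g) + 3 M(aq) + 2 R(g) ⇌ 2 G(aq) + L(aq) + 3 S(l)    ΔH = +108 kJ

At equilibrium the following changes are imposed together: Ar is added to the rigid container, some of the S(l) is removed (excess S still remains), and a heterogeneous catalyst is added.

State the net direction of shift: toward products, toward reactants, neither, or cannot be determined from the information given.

At constant volume, adding an inert gas leaves every reacting species' partial pressure unchanged, so Q is unchanged — no shift from this change.
S is a pure liquid; its activity is 1 regardless of amount, so Q is unaffected — no shift from this change.
A catalyst speeds both forward and reverse rates equally; it changes neither Q nor K — no shift from this change.
None of the changes alters Q relative to K, so there is no net shift.

no shift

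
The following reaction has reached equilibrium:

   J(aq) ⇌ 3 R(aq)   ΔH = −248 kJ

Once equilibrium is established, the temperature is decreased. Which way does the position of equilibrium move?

The forward reaction is exothermic. Lowering T favours the exothermic direction — shift to the right.

right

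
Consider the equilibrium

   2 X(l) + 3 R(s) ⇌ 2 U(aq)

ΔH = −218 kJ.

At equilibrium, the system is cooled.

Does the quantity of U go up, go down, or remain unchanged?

The forward reaction is exothermic. Lowering T favours the exothermic direction — shift to the right.
The net shift is to the right. U is a product, so its amount increases.

increases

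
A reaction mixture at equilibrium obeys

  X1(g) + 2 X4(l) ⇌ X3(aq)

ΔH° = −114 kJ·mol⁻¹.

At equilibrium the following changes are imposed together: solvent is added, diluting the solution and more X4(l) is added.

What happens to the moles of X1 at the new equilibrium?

decreases

Dilution lowers every aqueous concentration by the same factor. Δn_aq = 1 − 0 = +1, so the system shifts toward the side with more dissolved moles — to the right.
X4 is a pure liquid; its activity is 1 regardless of amount, so Q is unaffected — no shift from this change.
The net shift is to the right. X1 is a reactant, so its amount decreases.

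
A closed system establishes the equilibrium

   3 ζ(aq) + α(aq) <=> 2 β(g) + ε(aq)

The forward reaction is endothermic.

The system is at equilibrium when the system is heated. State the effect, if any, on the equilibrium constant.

K depends on temperature via the van 't Hoff relation. The forward reaction is endothermic, so raising T increases K.

increases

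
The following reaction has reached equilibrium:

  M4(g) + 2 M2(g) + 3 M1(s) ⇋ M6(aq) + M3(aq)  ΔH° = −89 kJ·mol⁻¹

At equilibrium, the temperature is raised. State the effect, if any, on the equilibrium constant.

K depends on temperature via the van 't Hoff relation. The forward reaction is exothermic, so raising T decreases K.

decreases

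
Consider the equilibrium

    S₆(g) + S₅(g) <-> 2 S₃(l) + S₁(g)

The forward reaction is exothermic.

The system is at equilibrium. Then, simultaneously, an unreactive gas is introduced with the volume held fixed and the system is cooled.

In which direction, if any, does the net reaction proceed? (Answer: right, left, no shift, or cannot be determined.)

At constant volume, adding an inert gas leaves every reacting species' partial pressure unchanged, so Q is unchanged — no shift from this change.
The forward reaction is exothermic. Lowering T favours the exothermic direction — shift to the right.
Only the nonzero effect(s) matter; the net shift is to the right.

right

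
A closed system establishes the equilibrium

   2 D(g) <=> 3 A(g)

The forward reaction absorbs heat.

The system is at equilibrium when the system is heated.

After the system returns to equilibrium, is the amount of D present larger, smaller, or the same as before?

decreases

The forward reaction is endothermic. Raising T favours the endothermic direction — shift to the right.
The net shift is to the right. D is a reactant, so its amount decreases.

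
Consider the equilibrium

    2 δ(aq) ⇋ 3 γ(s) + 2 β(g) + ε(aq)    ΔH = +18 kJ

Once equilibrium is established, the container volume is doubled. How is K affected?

The equilibrium constant depends only on temperature. This perturbation may move the position of equilibrium, but since T is unchanged, K itself is unchanged.

unchanged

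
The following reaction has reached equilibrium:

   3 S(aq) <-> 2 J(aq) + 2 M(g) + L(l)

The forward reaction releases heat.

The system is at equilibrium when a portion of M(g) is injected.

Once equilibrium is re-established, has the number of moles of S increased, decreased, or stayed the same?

increases

Adding M (g), a product, drives the reaction to the left.
The net shift is to the left. S is a reactant, so its amount increases.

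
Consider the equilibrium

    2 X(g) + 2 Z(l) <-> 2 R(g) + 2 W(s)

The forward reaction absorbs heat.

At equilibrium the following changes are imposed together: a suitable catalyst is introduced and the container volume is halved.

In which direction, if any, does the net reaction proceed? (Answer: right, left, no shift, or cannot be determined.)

no shift

A catalyst speeds both forward and reverse rates equally; it changes neither Q nor K — no shift from this change.
Gas moles: reactants 2, products 2. Δn_gas = 0, so a volume change leaves Q equal to K — no shift from this change.
None of the changes alters Q relative to K, so there is no net shift.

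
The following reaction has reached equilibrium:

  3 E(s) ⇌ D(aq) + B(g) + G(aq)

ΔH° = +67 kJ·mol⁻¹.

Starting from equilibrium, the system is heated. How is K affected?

K depends on temperature via the van 't Hoff relation. The forward reaction is endothermic, so raising T increases K.

increases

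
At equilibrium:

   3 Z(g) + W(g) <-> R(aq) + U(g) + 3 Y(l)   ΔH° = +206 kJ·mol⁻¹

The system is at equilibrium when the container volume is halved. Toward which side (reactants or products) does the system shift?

Gas moles: reactants 4, products 1 (Δn_gas = -3). Compression shifts the system toward the side with fewer moles of gas — to the right.

right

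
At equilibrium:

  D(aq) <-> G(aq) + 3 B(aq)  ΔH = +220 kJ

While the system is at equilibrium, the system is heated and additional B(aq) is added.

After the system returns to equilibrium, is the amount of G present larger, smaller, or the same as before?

cannot be determined

The forward reaction is endothermic. Raising T favours the endothermic direction — shift to the right.
Adding B (aq), a product, drives the reaction to the left.
The two effects oppose each other, so the net shift — and hence the change in G — cannot be determined from the given information.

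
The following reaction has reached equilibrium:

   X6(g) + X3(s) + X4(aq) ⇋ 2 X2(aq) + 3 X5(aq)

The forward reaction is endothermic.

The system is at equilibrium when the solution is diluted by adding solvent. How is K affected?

The equilibrium constant depends only on temperature. This perturbation may move the position of equilibrium, but since T is unchanged, K itself is unchanged.

unchanged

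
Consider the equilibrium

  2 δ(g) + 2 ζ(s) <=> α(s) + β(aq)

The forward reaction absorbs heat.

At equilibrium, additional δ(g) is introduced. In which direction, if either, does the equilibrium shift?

right

Adding δ (g), a reactant, drives the reaction to the right.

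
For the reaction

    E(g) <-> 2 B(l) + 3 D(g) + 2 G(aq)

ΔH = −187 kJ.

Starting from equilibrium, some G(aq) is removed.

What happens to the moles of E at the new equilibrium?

Removing G (aq), a product, drives the reaction to the right.
The net shift is to the right. E is a reactant, so its amount decreases.

decreases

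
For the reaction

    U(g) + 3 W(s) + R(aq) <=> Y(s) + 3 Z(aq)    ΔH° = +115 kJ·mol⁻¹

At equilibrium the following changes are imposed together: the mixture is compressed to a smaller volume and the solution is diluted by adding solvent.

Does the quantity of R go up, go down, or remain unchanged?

Gas moles: reactants 1, products 0 (Δn_gas = -1). Compression shifts the system toward the side with fewer moles of gas — to the right.
Dilution lowers every aqueous concentration by the same factor. Δn_aq = 3 − 1 = +2, so the system shifts toward the side with more dissolved moles — to the right.
The net shift is to the right. R is a reactant, so its amount decreases.

decreases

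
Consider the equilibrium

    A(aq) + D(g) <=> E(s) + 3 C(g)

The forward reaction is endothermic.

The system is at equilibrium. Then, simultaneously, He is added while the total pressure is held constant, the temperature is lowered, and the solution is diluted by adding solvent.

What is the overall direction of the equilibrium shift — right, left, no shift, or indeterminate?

cannot be determined

Adding inert gas at constant total pressure expands the volume and lowers every reacting partial pressure. With Δn_gas = 3 − 1 = +2, Q moves away from K toward the side with fewer gas moles, so the system shifts toward the side with more gas moles — to the right.
The forward reaction is endothermic. Lowering T favours the exothermic direction — shift to the left.
Dilution lowers every aqueous concentration by the same factor. Δn_aq = 0 − 1 = -1, so the system shifts toward the side with more dissolved moles — to the left.
The individual effects push in opposite directions; without quantitative information the net direction cannot be determined.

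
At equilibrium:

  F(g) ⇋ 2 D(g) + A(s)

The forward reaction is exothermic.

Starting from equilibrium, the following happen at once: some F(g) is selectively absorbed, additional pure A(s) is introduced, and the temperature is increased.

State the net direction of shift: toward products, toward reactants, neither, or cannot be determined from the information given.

left

Removing F (g), a reactant, drives the reaction to the left.
A is a pure solid; its activity is 1 regardless of amount, so Q is unaffected — no shift from this change.
The forward reaction is exothermic. Raising T favours the endothermic direction — shift to the left.
Only the nonzero effect(s) matter; the net shift is to the left.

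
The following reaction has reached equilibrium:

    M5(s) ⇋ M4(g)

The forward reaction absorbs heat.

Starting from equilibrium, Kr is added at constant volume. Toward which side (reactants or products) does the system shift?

no shift

At constant volume, adding an inert gas leaves every reacting species' partial pressure unchanged, so Q is unchanged — no shift from this change.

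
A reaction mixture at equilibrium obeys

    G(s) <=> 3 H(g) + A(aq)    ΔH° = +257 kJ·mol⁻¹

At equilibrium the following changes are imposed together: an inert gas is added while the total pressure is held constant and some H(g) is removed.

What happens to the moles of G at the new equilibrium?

Adding inert gas at constant total pressure expands the volume and lowers every reacting partial pressure. With Δn_gas = 3 − 0 = +3, Q moves away from K toward the side with fewer gas moles, so the system shifts toward the side with more gas moles — to the right.
Removing H (g), a product, drives the reaction to the right.
The net shift is to the right. G is a reactant, so its amount decreases.

decreases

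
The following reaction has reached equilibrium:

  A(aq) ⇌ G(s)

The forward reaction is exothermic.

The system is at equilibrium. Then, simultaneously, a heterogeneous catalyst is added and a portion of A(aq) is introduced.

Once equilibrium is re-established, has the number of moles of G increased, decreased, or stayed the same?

increases

A catalyst speeds both forward and reverse rates equally; it changes neither Q nor K — no shift from this change.
Adding A (aq), a reactant, drives the reaction to the right.
The net shift is to the right. G is a product, so its amount increases.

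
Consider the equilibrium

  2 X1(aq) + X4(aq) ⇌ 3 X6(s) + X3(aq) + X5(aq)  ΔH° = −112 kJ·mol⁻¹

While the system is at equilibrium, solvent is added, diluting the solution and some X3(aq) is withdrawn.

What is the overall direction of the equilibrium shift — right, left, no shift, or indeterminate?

Dilution lowers every aqueous concentration by the same factor. Δn_aq = 2 − 3 = -1, so the system shifts toward the side with more dissolved moles — to the left.
Removing X3 (aq), a product, drives the reaction to the right.
The individual effects push in opposite directions; without quantitative information the net direction cannot be determined.

cannot be determined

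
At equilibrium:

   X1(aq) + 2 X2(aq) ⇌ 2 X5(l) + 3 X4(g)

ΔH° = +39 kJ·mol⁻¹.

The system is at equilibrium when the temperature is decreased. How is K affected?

decreases

K depends on temperature via the van 't Hoff relation. The forward reaction is endothermic, so lowering T decreases K.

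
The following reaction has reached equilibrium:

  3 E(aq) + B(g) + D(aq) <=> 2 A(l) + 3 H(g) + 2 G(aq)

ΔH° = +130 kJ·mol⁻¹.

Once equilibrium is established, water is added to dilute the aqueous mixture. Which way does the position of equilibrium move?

left

Dilution lowers every aqueous concentration by the same factor. Δn_aq = 2 − 4 = -2, so the system shifts toward the side with more dissolved moles — to the left.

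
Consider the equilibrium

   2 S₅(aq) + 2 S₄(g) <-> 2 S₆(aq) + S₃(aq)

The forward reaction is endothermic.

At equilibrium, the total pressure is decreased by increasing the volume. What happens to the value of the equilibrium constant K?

The equilibrium constant depends only on temperature. This perturbation may move the position of equilibrium, but since T is unchanged, K itself is unchanged.

unchanged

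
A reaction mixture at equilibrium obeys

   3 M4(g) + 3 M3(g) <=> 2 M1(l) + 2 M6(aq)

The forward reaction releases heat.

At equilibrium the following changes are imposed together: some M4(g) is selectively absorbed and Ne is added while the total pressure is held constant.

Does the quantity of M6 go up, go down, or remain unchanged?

Removing M4 (g), a reactant, drives the reaction to the left.
Adding inert gas at constant total pressure expands the volume and lowers every reacting partial pressure. With Δn_gas = 0 − 6 = -6, Q moves away from K toward the side with fewer gas moles, so the system shifts toward the side with more gas moles — to the left.
The net shift is to the left. M6 is a product, so its amount decreases.

decreases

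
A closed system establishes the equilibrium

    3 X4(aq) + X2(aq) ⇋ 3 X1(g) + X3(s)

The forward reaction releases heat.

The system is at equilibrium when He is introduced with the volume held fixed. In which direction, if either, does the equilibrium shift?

At constant volume, adding an inert gas leaves every reacting species' partial pressure unchanged, so Q is unchanged — no shift from this change.

no shift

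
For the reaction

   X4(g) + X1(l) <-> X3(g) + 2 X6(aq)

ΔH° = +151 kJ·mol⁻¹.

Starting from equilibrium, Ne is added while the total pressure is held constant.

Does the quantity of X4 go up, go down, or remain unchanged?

Adding inert gas at constant total pressure expands the volume, scaling every reacting partial pressure by the same factor. Δn_gas = 1 − 1 = 0, so Q is unchanged — no shift.
No net shift occurs, so the amount of X4 is unchanged.

unchanged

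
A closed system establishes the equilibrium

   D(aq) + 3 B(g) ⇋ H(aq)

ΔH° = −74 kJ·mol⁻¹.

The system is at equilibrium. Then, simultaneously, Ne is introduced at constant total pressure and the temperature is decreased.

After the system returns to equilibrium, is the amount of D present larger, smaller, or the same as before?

Adding inert gas at constant total pressure expands the volume and lowers every reacting partial pressure. With Δn_gas = 0 − 3 = -3, Q moves away from K toward the side with fewer gas moles, so the system shifts toward the side with more gas moles — to the left.
The forward reaction is exothermic. Lowering T favours the exothermic direction — shift to the right.
The two effects oppose each other, so the net shift — and hence the change in D — cannot be determined from the given information.

cannot be determined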